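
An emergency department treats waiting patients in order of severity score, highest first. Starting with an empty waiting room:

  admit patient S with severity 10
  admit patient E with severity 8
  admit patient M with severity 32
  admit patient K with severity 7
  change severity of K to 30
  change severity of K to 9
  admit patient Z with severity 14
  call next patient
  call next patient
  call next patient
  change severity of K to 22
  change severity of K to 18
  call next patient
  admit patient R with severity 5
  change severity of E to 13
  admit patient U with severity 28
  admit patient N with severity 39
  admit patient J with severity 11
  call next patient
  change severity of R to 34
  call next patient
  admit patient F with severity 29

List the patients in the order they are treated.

add S (severity 10) → {S:10}
add E (severity 8) → {S:10, E:8}
add M (severity 32) → {M:32, S:10, E:8}
add K (severity 7) → {M:32, S:10, E:8, K:7}
update K to severity 30 → {M:32, K:30, S:10, E:8}
update K to severity 9 → {M:32, S:10, K:9, E:8}
add Z (severity 14) → {M:32, Z:14, S:10, K:9, E:8}
call next patient → M; now {Z:14, S:10, K:9, E:8}
call next patient → Z; now {S:10, K:9, E:8}
call next patient → S; now {K:9, E:8}
update K to severity 22 → {K:22, E:8}
update K to severity 18 → {K:18, E:8}
call next patient → K; now {E:8}
add R (severity 5) → {E:8, R:5}
update E to severity 13 → {E:13, R:5}
add U (severity 28) → {U:28, E:13, R:5}
add N (severity 39) → {N:39, U:28, E:13, R:5}
add J (severity 11) → {N:39, U:28, E:13, J:11, R:5}
call next patient → N; now {U:28, E:13, J:11, R:5}
update R to severity 34 → {R:34, U:28, E:13, J:11}
call next patient → R; now {U:28, E:13, J:11}
add F (severity 29) → {F:29, U:28, E:13, J:11}

M → Z → S → K → N → R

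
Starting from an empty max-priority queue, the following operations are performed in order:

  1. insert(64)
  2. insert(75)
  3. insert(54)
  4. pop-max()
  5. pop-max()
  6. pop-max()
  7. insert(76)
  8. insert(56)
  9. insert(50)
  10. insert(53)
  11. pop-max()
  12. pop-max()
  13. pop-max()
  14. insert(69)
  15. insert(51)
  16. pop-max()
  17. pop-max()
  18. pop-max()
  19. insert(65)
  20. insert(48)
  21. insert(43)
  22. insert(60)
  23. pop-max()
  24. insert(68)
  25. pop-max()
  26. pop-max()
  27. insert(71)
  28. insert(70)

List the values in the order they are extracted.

insert 64 → {64}
insert 75 → {75, 64}
insert 54 → {75, 64, 54}
pop-max → 75; now {64, 54}
pop-max → 64; now {54}
pop-max → 54; now {}
insert 76 → {76}
insert 56 → {76, 56}
insert 50 → {76, 56, 50}
insert 53 → {76, 56, 53, 50}
pop-max → 76; now {56, 53, 50}
pop-max → 56; now {53, 50}
pop-max → 53; now {50}
insert 69 → {69, 50}
insert 51 → {69, 51, 50}
pop-max → 69; now {51, 50}
pop-max → 51; now {50}
pop-max → 50; now {}
insert 65 → {65}
insert 48 → {65, 48}
insert 43 → {65, 48, 43}
insert 60 → {65, 60, 48, 43}
pop-max → 65; now {60, 48, 43}
insert 68 → {68, 60, 48, 43}
pop-max → 68; now {60, 48, 43}
pop-max → 60; now {48, 43}
insert 71 → {71, 48, 43}
insert 70 → {71, 70, 48, 43}

75 → 64 → 54 → 76 → 56 → 53 → 69 → 51 → 50 → 65 → 68 → 60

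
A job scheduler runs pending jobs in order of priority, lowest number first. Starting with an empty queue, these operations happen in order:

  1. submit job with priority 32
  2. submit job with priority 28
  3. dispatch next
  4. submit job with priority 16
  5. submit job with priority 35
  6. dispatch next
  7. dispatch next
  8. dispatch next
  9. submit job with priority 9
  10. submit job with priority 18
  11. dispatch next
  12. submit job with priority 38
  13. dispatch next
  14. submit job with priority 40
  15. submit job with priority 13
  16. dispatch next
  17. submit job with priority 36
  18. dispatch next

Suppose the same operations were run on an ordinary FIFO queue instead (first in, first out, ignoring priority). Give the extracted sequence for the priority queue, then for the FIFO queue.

insert 32 → {32}
insert 28 → {28, 32}
dispatch next → 28; now {32}
insert 16 → {16, 32}
insert 35 → {16, 32, 35}
dispatch next → 16; now {32, 35}
dispatch next → 32; now {35}
dispatch next → 35; now {}
insert 9 → {9}
insert 18 → {9, 18}
dispatch next → 9; now {18}
insert 38 → {18, 38}
dispatch next → 18; now {38}
insert 40 → {38, 40}
insert 13 → {13, 38, 40}
dispatch next → 13; now {38, 40}
insert 36 → {36, 38, 40}
dispatch next → 36; now {38, 40}

priority queue: 28, 16, 32, 35, 9, 18, 13, 36; FIFO queue: 32 → 28 → 16 → 35 → 9 → 18 → 38 → 40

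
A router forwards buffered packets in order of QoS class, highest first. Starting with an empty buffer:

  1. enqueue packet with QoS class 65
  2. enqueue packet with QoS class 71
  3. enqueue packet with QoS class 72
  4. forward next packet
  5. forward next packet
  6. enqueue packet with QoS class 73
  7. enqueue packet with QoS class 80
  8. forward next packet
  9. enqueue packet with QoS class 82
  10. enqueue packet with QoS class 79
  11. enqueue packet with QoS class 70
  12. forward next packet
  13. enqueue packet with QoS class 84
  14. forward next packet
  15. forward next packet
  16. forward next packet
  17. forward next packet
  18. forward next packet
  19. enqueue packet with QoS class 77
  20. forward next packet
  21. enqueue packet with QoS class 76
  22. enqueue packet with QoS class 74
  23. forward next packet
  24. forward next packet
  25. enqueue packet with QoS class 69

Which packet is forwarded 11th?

76

insert 65 → {65}
insert 71 → {71, 65}
insert 72 → {72, 71, 65}
forward next packet → 72; now {71, 65}
forward next packet → 71; now {65}
insert 73 → {73, 65}
insert 80 → {80, 73, 65}
forward next packet → 80; now {73, 65}
insert 82 → {82, 73, 65}
insert 79 → {82, 79, 73, 65}
insert 70 → {82, 79, 73, 70, 65}
forward next packet → 82; now {79, 73, 70, 65}
insert 84 → {84, 79, 73, 70, 65}
forward next packet → 84; now {79, 73, 70, 65}
forward next packet → 79; now {73, 70, 65}
forward next packet → 73; now {70, 65}
forward next packet → 70; now {65}
forward next packet → 65; now {}
insert 77 → {77}
forward next packet → 77; now {}
insert 76 → {76}
insert 74 → {76, 74}
forward next packet → 76; now {74}
forward next packet → 74; now {}
insert 69 → {69}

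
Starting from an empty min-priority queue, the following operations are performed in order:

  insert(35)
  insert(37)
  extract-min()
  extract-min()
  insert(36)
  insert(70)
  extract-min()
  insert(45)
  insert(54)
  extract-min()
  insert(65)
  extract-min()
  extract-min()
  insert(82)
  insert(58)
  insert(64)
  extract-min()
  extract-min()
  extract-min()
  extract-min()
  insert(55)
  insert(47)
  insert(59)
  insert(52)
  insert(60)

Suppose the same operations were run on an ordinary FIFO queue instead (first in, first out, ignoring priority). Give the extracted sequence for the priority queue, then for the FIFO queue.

priority queue: 35, 37, 36, 45, 54, 65, 58, 64, 70, 82; FIFO queue: 35, 37, 36, 70, 45, 54, 65, 82, 58, 64

insert 35 → {35}
insert 37 → {35, 37}
extract-min → 35; now {37}
extract-min → 37; now {}
insert 36 → {36}
insert 70 → {36, 70}
extract-min → 36; now {70}
insert 45 → {45, 70}
insert 54 → {45, 54, 70}
extract-min → 45; now {54, 70}
insert 65 → {54, 65, 70}
extract-min → 54; now {65, 70}
extract-min → 65; now {70}
insert 82 → {70, 82}
insert 58 → {58, 70, 82}
insert 64 → {58, 64, 70, 82}
extract-min → 58; now {64, 70, 82}
extract-min → 64; now {70, 82}
extract-min → 70; now {82}
extract-min → 82; now {}
insert 55 → {55}
insert 47 → {47, 55}
insert 59 → {47, 55, 59}
insert 52 → {47, 52, 55, 59}
insert 60 → {47, 52, 55, 59, 60}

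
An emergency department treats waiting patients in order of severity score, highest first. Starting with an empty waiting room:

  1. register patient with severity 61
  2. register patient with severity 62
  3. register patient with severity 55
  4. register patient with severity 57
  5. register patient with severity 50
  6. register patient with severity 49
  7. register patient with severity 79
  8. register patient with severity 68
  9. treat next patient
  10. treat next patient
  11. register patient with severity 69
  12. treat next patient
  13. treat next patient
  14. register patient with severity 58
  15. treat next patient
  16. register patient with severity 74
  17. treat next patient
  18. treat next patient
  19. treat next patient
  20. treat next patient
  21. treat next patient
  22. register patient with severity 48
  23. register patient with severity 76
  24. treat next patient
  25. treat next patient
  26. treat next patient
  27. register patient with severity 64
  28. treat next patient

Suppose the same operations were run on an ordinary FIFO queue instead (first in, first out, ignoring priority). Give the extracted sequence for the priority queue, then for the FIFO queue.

insert 61 → {61}
insert 62 → {62, 61}
insert 55 → {62, 61, 55}
insert 57 → {62, 61, 57, 55}
insert 50 → {62, 61, 57, 55, 50}
insert 49 → {62, 61, 57, 55, 50, 49}
insert 79 → {79, 62, 61, 57, 55, 50, 49}
insert 68 → {79, 68, 62, 61, 57, 55, 50, 49}
treat next patient → 79; now {68, 62, 61, 57, 55, 50, 49}
treat next patient → 68; now {62, 61, 57, 55, 50, 49}
insert 69 → {69, 62, 61, 57, 55, 50, 49}
treat next patient → 69; now {62, 61, 57, 55, 50, 49}
treat next patient → 62; now {61, 57, 55, 50, 49}
insert 58 → {61, 58, 57, 55, 50, 49}
treat next patient → 61; now {58, 57, 55, 50, 49}
insert 74 → {74, 58, 57, 55, 50, 49}
treat next patient → 74; now {58, 57, 55, 50, 49}
treat next patient → 58; now {57, 55, 50, 49}
treat next patient → 57; now {55, 50, 49}
treat next patient → 55; now {50, 49}
treat next patient → 50; now {49}
insert 48 → {49, 48}
insert 76 → {76, 49, 48}
treat next patient → 76; now {49, 48}
treat next patient → 49; now {48}
treat next patient → 48; now {}
insert 64 → {64}
treat next patient → 64; now {}

priority queue: 79, 68, 69, 62, 61, 74, 58, 57, 55, 50, 76, 49, 48, 64; FIFO queue: [61, 62, 55, 57, 50, 49, 79, 68, 69, 58, 74, 48, 76, 64]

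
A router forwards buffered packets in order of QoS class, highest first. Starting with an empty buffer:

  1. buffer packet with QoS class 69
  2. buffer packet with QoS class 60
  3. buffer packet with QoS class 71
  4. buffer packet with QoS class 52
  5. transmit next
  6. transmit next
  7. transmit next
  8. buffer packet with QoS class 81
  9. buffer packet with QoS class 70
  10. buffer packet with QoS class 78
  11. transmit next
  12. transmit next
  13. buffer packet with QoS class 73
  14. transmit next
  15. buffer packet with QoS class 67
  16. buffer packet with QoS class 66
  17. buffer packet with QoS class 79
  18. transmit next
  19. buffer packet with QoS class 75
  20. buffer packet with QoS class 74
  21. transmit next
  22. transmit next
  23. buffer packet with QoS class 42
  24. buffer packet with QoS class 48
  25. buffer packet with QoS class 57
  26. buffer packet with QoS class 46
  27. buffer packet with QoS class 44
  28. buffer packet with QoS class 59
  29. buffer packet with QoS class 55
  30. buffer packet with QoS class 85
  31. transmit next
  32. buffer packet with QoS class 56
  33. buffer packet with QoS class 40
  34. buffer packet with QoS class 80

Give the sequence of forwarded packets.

insert 69 → {69}
insert 60 → {69, 60}
insert 71 → {71, 69, 60}
insert 52 → {71, 69, 60, 52}
transmit next → 71; now {69, 60, 52}
transmit next → 69; now {60, 52}
transmit next → 60; now {52}
insert 81 → {81, 52}
insert 70 → {81, 70, 52}
insert 78 → {81, 78, 70, 52}
transmit next → 81; now {78, 70, 52}
transmit next → 78; now {70, 52}
insert 73 → {73, 70, 52}
transmit next → 73; now {70, 52}
insert 67 → {70, 67, 52}
insert 66 → {70, 67, 66, 52}
insert 79 → {79, 70, 67, 66, 52}
transmit next → 79; now {70, 67, 66, 52}
insert 75 → {75, 70, 67, 66, 52}
insert 74 → {75, 74, 70, 67, 66, 52}
transmit next → 75; now {74, 70, 67, 66, 52}
transmit next → 74; now {70, 67, 66, 52}
insert 42 → {70, 67, 66, 52, 42}
insert 48 → {70, 67, 66, 52, 48, 42}
insert 57 → {70, 67, 66, 57, 52, 48, 42}
insert 46 → {70, 67, 66, 57, 52, 48, 46, 42}
insert 44 → {70, 67, 66, 57, 52, 48, 46, 44, 42}
insert 59 → {70, 67, 66, 59, 57, 52, 48, 46, 44, 42}
insert 55 → {70, 67, 66, 59, 57, 55, 52, 48, 46, 44, 42}
insert 85 → {85, 70, 67, 66, 59, 57, 55, 52, 48, 46, 44, 42}
transmit next → 85; now {70, 67, 66, 59, 57, 55, 52, 48, 46, 44, 42}
insert 56 → {70, 67, 66, 59, 57, 56, 55, 52, 48, 46, 44, 42}
insert 40 → {70, 67, 66, 59, 57, 56, 55, 52, 48, 46, 44, 42, 40}
insert 80 → {80, 70, 67, 66, 59, 57, 56, 55, 52, 48, 46, 44, 42, 40}

71, 69, 60, 81, 78, 73, 79, 75, 74, 85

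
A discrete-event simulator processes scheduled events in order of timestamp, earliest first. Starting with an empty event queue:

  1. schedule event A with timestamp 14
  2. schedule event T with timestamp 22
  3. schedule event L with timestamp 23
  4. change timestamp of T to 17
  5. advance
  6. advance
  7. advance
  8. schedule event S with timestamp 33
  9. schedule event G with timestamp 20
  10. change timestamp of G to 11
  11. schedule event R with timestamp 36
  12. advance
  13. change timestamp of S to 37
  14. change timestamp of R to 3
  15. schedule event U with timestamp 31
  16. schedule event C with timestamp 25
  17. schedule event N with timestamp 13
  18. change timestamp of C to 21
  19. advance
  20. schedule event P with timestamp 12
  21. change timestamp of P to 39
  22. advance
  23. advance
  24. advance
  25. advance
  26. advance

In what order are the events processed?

add A (timestamp 14) → {A:14}
add T (timestamp 22) → {A:14, T:22}
add L (timestamp 23) → {A:14, T:22, L:23}
update T to timestamp 17 → {A:14, T:17, L:23}
advance → A; now {T:17, L:23}
advance → T; now {L:23}
advance → L; now {}
add S (timestamp 33) → {S:33}
add G (timestamp 20) → {G:20, S:33}
update G to timestamp 11 → {G:11, S:33}
add R (timestamp 36) → {G:11, S:33, R:36}
advance → G; now {S:33, R:36}
update S to timestamp 37 → {R:36, S:37}
update R to timestamp 3 → {R:3, S:37}
add U (timestamp 31) → {R:3, U:31, S:37}
add C (timestamp 25) → {R:3, C:25, U:31, S:37}
add N (timestamp 13) → {R:3, N:13, C:25, U:31, S:37}
update C to timestamp 21 → {R:3, N:13, C:21, U:31, S:37}
advance → R; now {N:13, C:21, U:31, S:37}
add P (timestamp 12) → {P:12, N:13, C:21, U:31, S:37}
update P to timestamp 39 → {N:13, C:21, U:31, S:37, P:39}
advance → N; now {C:21, U:31, S:37, P:39}
advance → C; now {U:31, S:37, P:39}
advance → U; now {S:37, P:39}
advance → S; now {P:39}
advance → P; now {}

A → T → L → G → R → N → C → U → S → P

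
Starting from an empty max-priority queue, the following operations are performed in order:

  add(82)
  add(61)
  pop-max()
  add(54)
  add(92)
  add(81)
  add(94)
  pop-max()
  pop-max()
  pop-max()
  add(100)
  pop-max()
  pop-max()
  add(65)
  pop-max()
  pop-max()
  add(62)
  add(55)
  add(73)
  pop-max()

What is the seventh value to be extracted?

insert 82 → {82}
insert 61 → {82, 61}
pop-max → 82; now {61}
insert 54 → {61, 54}
insert 92 → {92, 61, 54}
insert 81 → {92, 81, 61, 54}
insert 94 → {94, 92, 81, 61, 54}
pop-max → 94; now {92, 81, 61, 54}
pop-max → 92; now {81, 61, 54}
pop-max → 81; now {61, 54}
insert 100 → {100, 61, 54}
pop-max → 100; now {61, 54}
pop-max → 61; now {54}
insert 65 → {65, 54}
pop-max → 65; now {54}
pop-max → 54; now {}
insert 62 → {62}
insert 55 → {62, 55}
insert 73 → {73, 62, 55}
pop-max → 73; now {62, 55}

65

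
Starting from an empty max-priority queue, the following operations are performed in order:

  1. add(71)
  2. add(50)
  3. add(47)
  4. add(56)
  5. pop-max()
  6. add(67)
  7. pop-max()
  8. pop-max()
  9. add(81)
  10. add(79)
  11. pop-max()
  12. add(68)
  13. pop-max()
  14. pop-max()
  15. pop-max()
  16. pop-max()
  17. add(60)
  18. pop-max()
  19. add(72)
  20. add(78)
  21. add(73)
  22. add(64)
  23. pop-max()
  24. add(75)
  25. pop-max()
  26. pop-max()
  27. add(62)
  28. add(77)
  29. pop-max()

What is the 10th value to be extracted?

insert 71 → {71}
insert 50 → {71, 50}
insert 47 → {71, 50, 47}
insert 56 → {71, 56, 50, 47}
pop-max → 71; now {56, 50, 47}
insert 67 → {67, 56, 50, 47}
pop-max → 67; now {56, 50, 47}
pop-max → 56; now {50, 47}
insert 81 → {81, 50, 47}
insert 79 → {81, 79, 50, 47}
pop-max → 81; now {79, 50, 47}
insert 68 → {79, 68, 50, 47}
pop-max → 79; now {68, 50, 47}
pop-max → 68; now {50, 47}
pop-max → 50; now {47}
pop-max → 47; now {}
insert 60 → {60}
pop-max → 60; now {}
insert 72 → {72}
insert 78 → {78, 72}
insert 73 → {78, 73, 72}
insert 64 → {78, 73, 72, 64}
pop-max → 78; now {73, 72, 64}
insert 75 → {75, 73, 72, 64}
pop-max → 75; now {73, 72, 64}
pop-max → 73; now {72, 64}
insert 62 → {72, 64, 62}
insert 77 → {77, 72, 64, 62}
pop-max → 77; now {72, 64, 62}

78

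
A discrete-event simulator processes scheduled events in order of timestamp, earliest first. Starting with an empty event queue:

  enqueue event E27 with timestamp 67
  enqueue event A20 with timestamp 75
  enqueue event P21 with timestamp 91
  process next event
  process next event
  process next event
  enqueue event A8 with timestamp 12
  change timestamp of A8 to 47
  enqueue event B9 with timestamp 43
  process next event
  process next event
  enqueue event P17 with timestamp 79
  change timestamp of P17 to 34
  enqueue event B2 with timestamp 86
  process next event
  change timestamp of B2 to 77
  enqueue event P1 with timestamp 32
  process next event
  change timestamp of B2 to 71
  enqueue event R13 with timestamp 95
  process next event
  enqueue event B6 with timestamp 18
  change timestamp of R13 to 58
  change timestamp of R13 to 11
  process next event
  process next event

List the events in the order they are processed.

[E27, A20, P21, B9, A8, P17, P1, B2, R13, B6]

add E27 (timestamp 67) → {E27:67}
add A20 (timestamp 75) → {E27:67, A20:75}
add P21 (timestamp 91) → {E27:67, A20:75, P21:91}
process next event → E27; now {A20:75, P21:91}
process next event → A20; now {P21:91}
process next event → P21; now {}
add A8 (timestamp 12) → {A8:12}
update A8 to timestamp 47 → {A8:47}
add B9 (timestamp 43) → {B9:43, A8:47}
process next event → B9; now {A8:47}
process next event → A8; now {}
add P17 (timestamp 79) → {P17:79}
update P17 to timestamp 34 → {P17:34}
add B2 (timestamp 86) → {P17:34, B2:86}
process next event → P17; now {B2:86}
update B2 to timestamp 77 → {B2:77}
add P1 (timestamp 32) → {P1:32, B2:77}
process next event → P1; now {B2:77}
update B2 to timestamp 71 → {B2:71}
add R13 (timestamp 95) → {B2:71, R13:95}
process next event → B2; now {R13:95}
add B6 (timestamp 18) → {B6:18, R13:95}
update R13 to timestamp 58 → {B6:18, R13:58}
update R13 to timestamp 11 → {R13:11, B6:18}
process next event → R13; now {B6:18}
process next event → B6; now {}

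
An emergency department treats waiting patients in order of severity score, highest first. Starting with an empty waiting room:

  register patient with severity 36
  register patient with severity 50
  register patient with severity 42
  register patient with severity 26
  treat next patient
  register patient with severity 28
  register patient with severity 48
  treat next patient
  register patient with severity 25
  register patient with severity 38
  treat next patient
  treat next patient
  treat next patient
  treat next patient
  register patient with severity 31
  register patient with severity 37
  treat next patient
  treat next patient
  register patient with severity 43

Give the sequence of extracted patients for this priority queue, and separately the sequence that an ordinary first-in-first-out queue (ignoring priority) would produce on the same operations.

insert 36 → {36}
insert 50 → {50, 36}
insert 42 → {50, 42, 36}
insert 26 → {50, 42, 36, 26}
treat next patient → 50; now {42, 36, 26}
insert 28 → {42, 36, 28, 26}
insert 48 → {48, 42, 36, 28, 26}
treat next patient → 48; now {42, 36, 28, 26}
insert 25 → {42, 36, 28, 26, 25}
insert 38 → {42, 38, 36, 28, 26, 25}
treat next patient → 42; now {38, 36, 28, 26, 25}
treat next patient → 38; now {36, 28, 26, 25}
treat next patient → 36; now {28, 26, 25}
treat next patient → 28; now {26, 25}
insert 31 → {31, 26, 25}
insert 37 → {37, 31, 26, 25}
treat next patient → 37; now {31, 26, 25}
treat next patient → 31; now {26, 25}
insert 43 → {43, 26, 25}

priority queue: 50 → 48 → 42 → 38 → 36 → 28 → 37 → 31; FIFO queue: 36, 50, 42, 26, 28, 48, 25, 38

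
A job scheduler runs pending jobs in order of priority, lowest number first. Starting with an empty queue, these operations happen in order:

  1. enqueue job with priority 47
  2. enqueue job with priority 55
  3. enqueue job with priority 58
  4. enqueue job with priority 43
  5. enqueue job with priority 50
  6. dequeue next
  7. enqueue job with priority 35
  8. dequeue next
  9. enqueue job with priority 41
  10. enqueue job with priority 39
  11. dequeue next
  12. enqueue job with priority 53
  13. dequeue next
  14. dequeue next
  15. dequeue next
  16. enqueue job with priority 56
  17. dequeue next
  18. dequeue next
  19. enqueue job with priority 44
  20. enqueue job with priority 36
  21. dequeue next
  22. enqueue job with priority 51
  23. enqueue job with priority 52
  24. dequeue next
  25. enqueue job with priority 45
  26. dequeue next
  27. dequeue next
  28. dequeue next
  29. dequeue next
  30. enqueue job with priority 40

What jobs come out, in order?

insert 47 → {47}
insert 55 → {47, 55}
insert 58 → {47, 55, 58}
insert 43 → {43, 47, 55, 58}
insert 50 → {43, 47, 50, 55, 58}
dequeue next → 43; now {47, 50, 55, 58}
insert 35 → {35, 47, 50, 55, 58}
dequeue next → 35; now {47, 50, 55, 58}
insert 41 → {41, 47, 50, 55, 58}
insert 39 → {39, 41, 47, 50, 55, 58}
dequeue next → 39; now {41, 47, 50, 55, 58}
insert 53 → {41, 47, 50, 53, 55, 58}
dequeue next → 41; now {47, 50, 53, 55, 58}
dequeue next → 47; now {50, 53, 55, 58}
dequeue next → 50; now {53, 55, 58}
insert 56 → {53, 55, 56, 58}
dequeue next → 53; now {55, 56, 58}
dequeue next → 55; now {56, 58}
insert 44 → {44, 56, 58}
insert 36 → {36, 44, 56, 58}
dequeue next → 36; now {44, 56, 58}
insert 51 → {44, 51, 56, 58}
insert 52 → {44, 51, 52, 56, 58}
dequeue next → 44; now {51, 52, 56, 58}
insert 45 → {45, 51, 52, 56, 58}
dequeue next → 45; now {51, 52, 56, 58}
dequeue next → 51; now {52, 56, 58}
dequeue next → 52; now {56, 58}
dequeue next → 56; now {58}
insert 40 → {40, 58}

[43, 35, 39, 41, 47, 50, 53, 55, 36, 44, 45, 51, 52, 56]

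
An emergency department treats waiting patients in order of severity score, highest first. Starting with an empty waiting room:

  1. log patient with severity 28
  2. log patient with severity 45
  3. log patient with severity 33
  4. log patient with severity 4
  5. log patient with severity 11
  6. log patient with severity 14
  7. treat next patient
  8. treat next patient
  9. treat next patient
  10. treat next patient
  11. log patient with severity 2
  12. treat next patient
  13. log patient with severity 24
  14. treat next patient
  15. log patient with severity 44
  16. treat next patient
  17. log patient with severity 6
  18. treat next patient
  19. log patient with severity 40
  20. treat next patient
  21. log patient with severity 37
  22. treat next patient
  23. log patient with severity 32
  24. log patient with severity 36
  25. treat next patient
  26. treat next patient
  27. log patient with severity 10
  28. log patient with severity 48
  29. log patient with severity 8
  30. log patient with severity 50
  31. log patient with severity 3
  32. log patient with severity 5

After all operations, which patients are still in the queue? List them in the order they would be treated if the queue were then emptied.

[50, 48, 10, 8, 5, 4, 3, 2]

insert 28 → {28}
insert 45 → {45, 28}
insert 33 → {45, 33, 28}
insert 4 → {45, 33, 28, 4}
insert 11 → {45, 33, 28, 11, 4}
insert 14 → {45, 33, 28, 14, 11, 4}
treat next patient → 45; now {33, 28, 14, 11, 4}
treat next patient → 33; now {28, 14, 11, 4}
treat next patient → 28; now {14, 11, 4}
treat next patient → 14; now {11, 4}
insert 2 → {11, 4, 2}
treat next patient → 11; now {4, 2}
insert 24 → {24, 4, 2}
treat next patient → 24; now {4, 2}
insert 44 → {44, 4, 2}
treat next patient → 44; now {4, 2}
insert 6 → {6, 4, 2}
treat next patient → 6; now {4, 2}
insert 40 → {40, 4, 2}
treat next patient → 40; now {4, 2}
insert 37 → {37, 4, 2}
treat next patient → 37; now {4, 2}
insert 32 → {32, 4, 2}
insert 36 → {36, 32, 4, 2}
treat next patient → 36; now {32, 4, 2}
treat next patient → 32; now {4, 2}
insert 10 → {10, 4, 2}
insert 48 → {48, 10, 4, 2}
insert 8 → {48, 10, 8, 4, 2}
insert 50 → {50, 48, 10, 8, 4, 2}
insert 3 → {50, 48, 10, 8, 4, 3, 2}
insert 5 → {50, 48, 10, 8, 5, 4, 3, 2}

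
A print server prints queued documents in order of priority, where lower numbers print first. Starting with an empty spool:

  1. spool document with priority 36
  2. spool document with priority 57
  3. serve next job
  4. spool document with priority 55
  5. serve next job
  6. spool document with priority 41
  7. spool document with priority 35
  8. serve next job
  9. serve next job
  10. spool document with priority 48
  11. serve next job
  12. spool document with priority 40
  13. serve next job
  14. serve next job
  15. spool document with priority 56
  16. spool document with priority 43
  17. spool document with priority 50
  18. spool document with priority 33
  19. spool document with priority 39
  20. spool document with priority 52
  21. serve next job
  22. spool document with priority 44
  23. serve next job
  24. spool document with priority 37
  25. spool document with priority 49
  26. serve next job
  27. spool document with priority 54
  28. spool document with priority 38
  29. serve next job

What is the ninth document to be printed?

39

insert 36 → {36}
insert 57 → {36, 57}
serve next job → 36; now {57}
insert 55 → {55, 57}
serve next job → 55; now {57}
insert 41 → {41, 57}
insert 35 → {35, 41, 57}
serve next job → 35; now {41, 57}
serve next job → 41; now {57}
insert 48 → {48, 57}
serve next job → 48; now {57}
insert 40 → {40, 57}
serve next job → 40; now {57}
serve next job → 57; now {}
insert 56 → {56}
insert 43 → {43, 56}
insert 50 → {43, 50, 56}
insert 33 → {33, 43, 50, 56}
insert 39 → {33, 39, 43, 50, 56}
insert 52 → {33, 39, 43, 50, 52, 56}
serve next job → 33; now {39, 43, 50, 52, 56}
insert 44 → {39, 43, 44, 50, 52, 56}
serve next job → 39; now {43, 44, 50, 52, 56}
insert 37 → {37, 43, 44, 50, 52, 56}
insert 49 → {37, 43, 44, 49, 50, 52, 56}
serve next job → 37; now {43, 44, 49, 50, 52, 56}
insert 54 → {43, 44, 49, 50, 52, 54, 56}
insert 38 → {38, 43, 44, 49, 50, 52, 54, 56}
serve next job → 38; now {43, 44, 49, 50, 52, 54, 56}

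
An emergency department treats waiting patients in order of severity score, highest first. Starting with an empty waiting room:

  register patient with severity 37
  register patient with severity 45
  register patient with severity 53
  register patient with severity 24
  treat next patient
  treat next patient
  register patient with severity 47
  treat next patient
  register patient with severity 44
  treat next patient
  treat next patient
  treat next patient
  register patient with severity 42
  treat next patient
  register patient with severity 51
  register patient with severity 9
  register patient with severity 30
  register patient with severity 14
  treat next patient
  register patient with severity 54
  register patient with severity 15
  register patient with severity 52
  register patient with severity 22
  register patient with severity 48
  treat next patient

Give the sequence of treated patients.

53, 45, 47, 44, 37, 24, 42, 51, 54

insert 37 → {37}
insert 45 → {45, 37}
insert 53 → {53, 45, 37}
insert 24 → {53, 45, 37, 24}
treat next patient → 53; now {45, 37, 24}
treat next patient → 45; now {37, 24}
insert 47 → {47, 37, 24}
treat next patient → 47; now {37, 24}
insert 44 → {44, 37, 24}
treat next patient → 44; now {37, 24}
treat next patient → 37; now {24}
treat next patient → 24; now {}
insert 42 → {42}
treat next patient → 42; now {}
insert 51 → {51}
insert 9 → {51, 9}
insert 30 → {51, 30, 9}
insert 14 → {51, 30, 14, 9}
treat next patient → 51; now {30, 14, 9}
insert 54 → {54, 30, 14, 9}
insert 15 → {54, 30, 15, 14, 9}
insert 52 → {54, 52, 30, 15, 14, 9}
insert 22 → {54, 52, 30, 22, 15, 14, 9}
insert 48 → {54, 52, 48, 30, 22, 15, 14, 9}
treat next patient → 54; now {52, 48, 30, 22, 15, 14, 9}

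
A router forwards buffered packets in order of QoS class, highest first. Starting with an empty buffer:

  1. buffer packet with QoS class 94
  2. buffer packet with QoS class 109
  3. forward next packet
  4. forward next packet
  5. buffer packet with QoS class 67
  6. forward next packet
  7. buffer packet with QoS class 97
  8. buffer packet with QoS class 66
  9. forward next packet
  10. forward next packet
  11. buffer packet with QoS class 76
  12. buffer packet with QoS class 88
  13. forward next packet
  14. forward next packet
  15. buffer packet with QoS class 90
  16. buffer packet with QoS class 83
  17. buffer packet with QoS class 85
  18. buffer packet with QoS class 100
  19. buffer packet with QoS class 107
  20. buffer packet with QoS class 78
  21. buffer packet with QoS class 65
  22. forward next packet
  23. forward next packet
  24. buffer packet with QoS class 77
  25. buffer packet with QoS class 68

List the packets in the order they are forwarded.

insert 94 → {94}
insert 109 → {109, 94}
forward next packet → 109; now {94}
forward next packet → 94; now {}
insert 67 → {67}
forward next packet → 67; now {}
insert 97 → {97}
insert 66 → {97, 66}
forward next packet → 97; now {66}
forward next packet → 66; now {}
insert 76 → {76}
insert 88 → {88, 76}
forward next packet → 88; now {76}
forward next packet → 76; now {}
insert 90 → {90}
insert 83 → {90, 83}
insert 85 → {90, 85, 83}
insert 100 → {100, 90, 85, 83}
insert 107 → {107, 100, 90, 85, 83}
insert 78 → {107, 100, 90, 85, 83, 78}
insert 65 → {107, 100, 90, 85, 83, 78, 65}
forward next packet → 107; now {100, 90, 85, 83, 78, 65}
forward next packet → 100; now {90, 85, 83, 78, 65}
insert 77 → {90, 85, 83, 78, 77, 65}
insert 68 → {90, 85, 83, 78, 77, 68, 65}

[109, 94, 67, 97, 66, 88, 76, 107, 100]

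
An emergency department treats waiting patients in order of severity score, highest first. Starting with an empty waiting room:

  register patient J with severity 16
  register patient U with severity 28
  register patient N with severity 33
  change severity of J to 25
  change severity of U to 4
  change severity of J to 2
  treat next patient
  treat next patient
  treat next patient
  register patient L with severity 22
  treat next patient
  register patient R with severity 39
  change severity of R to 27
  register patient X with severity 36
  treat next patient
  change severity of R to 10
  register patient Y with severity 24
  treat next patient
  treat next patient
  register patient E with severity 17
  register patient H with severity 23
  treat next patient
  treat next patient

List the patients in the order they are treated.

[N, U, J, L, X, Y, R, H, E]

add J (severity 16) → {J:16}
add U (severity 28) → {U:28, J:16}
add N (severity 33) → {N:33, U:28, J:16}
update J to severity 25 → {N:33, U:28, J:25}
update U to severity 4 → {N:33, J:25, U:4}
update J to severity 2 → {N:33, U:4, J:2}
treat next patient → N; now {U:4, J:2}
treat next patient → U; now {J:2}
treat next patient → J; now {}
add L (severity 22) → {L:22}
treat next patient → L; now {}
add R (severity 39) → {R:39}
update R to severity 27 → {R:27}
add X (severity 36) → {X:36, R:27}
treat next patient → X; now {R:27}
update R to severity 10 → {R:10}
add Y (severity 24) → {Y:24, R:10}
treat next patient → Y; now {R:10}
treat next patient → R; now {}
add E (severity 17) → {E:17}
add H (severity 23) → {H:23, E:17}
treat next patient → H; now {E:17}
treat next patient → E; now {}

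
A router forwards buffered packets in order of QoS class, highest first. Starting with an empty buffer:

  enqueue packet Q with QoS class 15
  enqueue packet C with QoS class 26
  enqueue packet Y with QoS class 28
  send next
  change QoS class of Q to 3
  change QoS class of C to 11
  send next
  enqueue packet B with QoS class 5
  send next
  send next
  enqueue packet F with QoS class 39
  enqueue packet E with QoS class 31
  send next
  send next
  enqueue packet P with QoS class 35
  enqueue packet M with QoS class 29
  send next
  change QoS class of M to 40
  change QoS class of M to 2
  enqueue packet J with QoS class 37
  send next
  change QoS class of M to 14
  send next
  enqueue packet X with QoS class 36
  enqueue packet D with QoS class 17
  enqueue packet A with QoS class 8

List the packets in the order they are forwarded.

Y, C, B, Q, F, E, P, J, M

add Q (QoS class 15) → {Q:15}
add C (QoS class 26) → {C:26, Q:15}
add Y (QoS class 28) → {Y:28, C:26, Q:15}
send next → Y; now {C:26, Q:15}
update Q to QoS class 3 → {C:26, Q:3}
update C to QoS class 11 → {C:11, Q:3}
send next → C; now {Q:3}
add B (QoS class 5) → {B:5, Q:3}
send next → B; now {Q:3}
send next → Q; now {}
add F (QoS class 39) → {F:39}
add E (QoS class 31) → {F:39, E:31}
send next → F; now {E:31}
send next → E; now {}
add P (QoS class 35) → {P:35}
add M (QoS class 29) → {P:35, M:29}
send next → P; now {M:29}
update M to QoS class 40 → {M:40}
update M to QoS class 2 → {M:2}
add J (QoS class 37) → {J:37, M:2}
send next → J; now {M:2}
update M to QoS class 14 → {M:14}
send next → M; now {}
add X (QoS class 36) → {X:36}
add D (QoS class 17) → {X:36, D:17}
add A (QoS class 8) → {X:36, D:17, A:8}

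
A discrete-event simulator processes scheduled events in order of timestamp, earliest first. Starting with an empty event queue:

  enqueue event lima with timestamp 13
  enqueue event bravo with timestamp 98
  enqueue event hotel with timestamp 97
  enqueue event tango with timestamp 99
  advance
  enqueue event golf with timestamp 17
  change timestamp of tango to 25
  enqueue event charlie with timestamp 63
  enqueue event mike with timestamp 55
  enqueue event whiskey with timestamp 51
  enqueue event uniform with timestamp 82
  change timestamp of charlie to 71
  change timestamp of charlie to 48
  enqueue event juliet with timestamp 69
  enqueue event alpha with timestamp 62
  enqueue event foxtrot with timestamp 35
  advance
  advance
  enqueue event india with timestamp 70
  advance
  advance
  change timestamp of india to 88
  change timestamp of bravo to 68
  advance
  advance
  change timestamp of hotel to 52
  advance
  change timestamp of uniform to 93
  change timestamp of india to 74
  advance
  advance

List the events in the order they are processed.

add lima (timestamp 13) → {lima:13}
add bravo (timestamp 98) → {lima:13, bravo:98}
add hotel (timestamp 97) → {lima:13, hotel:97, bravo:98}
add tango (timestamp 99) → {lima:13, hotel:97, bravo:98, tango:99}
advance → lima; now {hotel:97, bravo:98, tango:99}
add golf (timestamp 17) → {golf:17, hotel:97, bravo:98, tango:99}
update tango to timestamp 25 → {golf:17, tango:25, hotel:97, bravo:98}
add charlie (timestamp 63) → {golf:17, tango:25, charlie:63, hotel:97, bravo:98}
add mike (timestamp 55) → {golf:17, tango:25, mike:55, charlie:63, hotel:97, bravo:98}
add whiskey (timestamp 51) → {golf:17, tango:25, whiskey:51, mike:55, charlie:63, hotel:97, bravo:98}
add uniform (timestamp 82) → {golf:17, tango:25, whiskey:51, mike:55, charlie:63, uniform:82, hotel:97, bravo:98}
update charlie to timestamp 71 → {golf:17, tango:25, whiskey:51, mike:55, charlie:71, uniform:82, hotel:97, bravo:98}
update charlie to timestamp 48 → {golf:17, tango:25, charlie:48, whiskey:51, mike:55, uniform:82, hotel:97, bravo:98}
add juliet (timestamp 69) → {golf:17, tango:25, charlie:48, whiskey:51, mike:55, juliet:69, uniform:82, hotel:97, bravo:98}
add alpha (timestamp 62) → {golf:17, tango:25, charlie:48, whiskey:51, mike:55, alpha:62, juliet:69, uniform:82, hotel:97, bravo:98}
add foxtrot (timestamp 35) → {golf:17, tango:25, foxtrot:35, charlie:48, whiskey:51, mike:55, alpha:62, juliet:69, uniform:82, hotel:97, bravo:98}
advance → golf; now {tango:25, foxtrot:35, charlie:48, whiskey:51, mike:55, alpha:62, juliet:69, uniform:82, hotel:97, bravo:98}
advance → tango; now {foxtrot:35, charlie:48, whiskey:51, mike:55, alpha:62, juliet:69, uniform:82, hotel:97, bravo:98}
add india (timestamp 70) → {foxtrot:35, charlie:48, whiskey:51, mike:55, alpha:62, juliet:69, india:70, uniform:82, hotel:97, bravo:98}
advance → foxtrot; now {charlie:48, whiskey:51, mike:55, alpha:62, juliet:69, india:70, uniform:82, hotel:97, bravo:98}
advance → charlie; now {whiskey:51, mike:55, alpha:62, juliet:69, india:70, uniform:82, hotel:97, bravo:98}
update india to timestamp 88 → {whiskey:51, mike:55, alpha:62, juliet:69, uniform:82, india:88, hotel:97, bravo:98}
update bravo to timestamp 68 → {whiskey:51, mike:55, alpha:62, bravo:68, juliet:69, uniform:82, india:88, hotel:97}
advance → whiskey; now {mike:55, alpha:62, bravo:68, juliet:69, uniform:82, india:88, hotel:97}
advance → mike; now {alpha:62, bravo:68, juliet:69, uniform:82, india:88, hotel:97}
update hotel to timestamp 52 → {hotel:52, alpha:62, bravo:68, juliet:69, uniform:82, india:88}
advance → hotel; now {alpha:62, bravo:68, juliet:69, uniform:82, india:88}
update uniform to timestamp 93 → {alpha:62, bravo:68, juliet:69, india:88, uniform:93}
update india to timestamp 74 → {alpha:62, bravo:68, juliet:69, india:74, uniform:93}
advance → alpha; now {bravo:68, juliet:69, india:74, uniform:93}
advance → bravo; now {juliet:69, india:74, uniform:93}

lima, golf, tango, foxtrot, charlie, whiskey, mike, hotel, alpha, bravo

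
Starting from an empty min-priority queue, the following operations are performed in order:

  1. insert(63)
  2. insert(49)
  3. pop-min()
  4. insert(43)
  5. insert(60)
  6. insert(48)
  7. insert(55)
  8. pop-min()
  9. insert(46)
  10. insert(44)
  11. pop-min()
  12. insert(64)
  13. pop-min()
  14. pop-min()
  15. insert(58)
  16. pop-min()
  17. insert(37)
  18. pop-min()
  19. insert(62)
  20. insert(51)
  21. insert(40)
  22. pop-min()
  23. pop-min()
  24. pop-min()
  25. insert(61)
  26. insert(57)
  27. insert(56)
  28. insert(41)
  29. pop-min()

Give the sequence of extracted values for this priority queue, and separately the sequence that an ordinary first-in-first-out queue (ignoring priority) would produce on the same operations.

priority queue: 49 → 43 → 44 → 46 → 48 → 55 → 37 → 40 → 51 → 58 → 41; FIFO queue: 63, 49, 43, 60, 48, 55, 46, 44, 64, 58, 37

insert 63 → {63}
insert 49 → {49, 63}
pop-min → 49; now {63}
insert 43 → {43, 63}
insert 60 → {43, 60, 63}
insert 48 → {43, 48, 60, 63}
insert 55 → {43, 48, 55, 60, 63}
pop-min → 43; now {48, 55, 60, 63}
insert 46 → {46, 48, 55, 60, 63}
insert 44 → {44, 46, 48, 55, 60, 63}
pop-min → 44; now {46, 48, 55, 60, 63}
insert 64 → {46, 48, 55, 60, 63, 64}
pop-min → 46; now {48, 55, 60, 63, 64}
pop-min → 48; now {55, 60, 63, 64}
insert 58 → {55, 58, 60, 63, 64}
pop-min → 55; now {58, 60, 63, 64}
insert 37 → {37, 58, 60, 63, 64}
pop-min → 37; now {58, 60, 63, 64}
insert 62 → {58, 60, 62, 63, 64}
insert 51 → {51, 58, 60, 62, 63, 64}
insert 40 → {40, 51, 58, 60, 62, 63, 64}
pop-min → 40; now {51, 58, 60, 62, 63, 64}
pop-min → 51; now {58, 60, 62, 63, 64}
pop-min → 58; now {60, 62, 63, 64}
insert 61 → {60, 61, 62, 63, 64}
insert 57 → {57, 60, 61, 62, 63, 64}
insert 56 → {56, 57, 60, 61, 62, 63, 64}
insert 41 → {41, 56, 57, 60, 61, 62, 63, 64}
pop-min → 41; now {56, 57, 60, 61, 62, 63, 64}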